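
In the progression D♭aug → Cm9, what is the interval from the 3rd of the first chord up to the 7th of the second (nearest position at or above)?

The 3rd of D♭aug is F; the 7th of Cm9 is B♭.
Counting 4 letters and 5 half steps from F gives a perfect fourth.

perfect fourth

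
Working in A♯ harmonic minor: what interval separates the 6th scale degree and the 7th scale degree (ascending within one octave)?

augmented second

Spelling A♯ harmonic minor: A♯ B♯ C♯ D♯ E♯ F♯ G𝄪.
6th scale degree = F♯; 7th degree = G𝄪.
2 letter names make it a second; at 3 semitones (a half step wider than major) the quality is augmented.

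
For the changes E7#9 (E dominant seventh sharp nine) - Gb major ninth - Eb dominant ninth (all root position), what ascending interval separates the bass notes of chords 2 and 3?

The roots are Gb and Eb.
Counting 6 letters and 9 half steps from Gb gives a major sixth.

major sixth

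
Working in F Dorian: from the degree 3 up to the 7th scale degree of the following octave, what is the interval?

Spelling F Dorian: F G A♭ B♭ C D E♭.
That puts A♭ below E♭.
Counting 12 letters and 19 half steps from A♭ gives a perfect twelfth.

perfect twelfth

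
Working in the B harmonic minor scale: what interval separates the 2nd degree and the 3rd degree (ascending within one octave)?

B harmonic minor: B C# D E F# G A#.
So we need the interval from C# up to D.
From C# to D: 1 semitone over a second = minor.

minor second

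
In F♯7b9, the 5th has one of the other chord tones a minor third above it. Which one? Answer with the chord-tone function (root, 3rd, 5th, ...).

7th

F♯ dominant seventh flat nine: F♯, A♯, C♯, E, G.
The 5th is C♯. A minor third above C♯ is E.
E is the chord's 7th.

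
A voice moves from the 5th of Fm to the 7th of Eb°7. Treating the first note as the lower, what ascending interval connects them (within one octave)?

Fm has C as its 5th, and Eb°7 has Dbb as its 7th.
2 letter names make it a second; at 0 semitones (a whole step narrower than major) the quality is diminished.

diminished second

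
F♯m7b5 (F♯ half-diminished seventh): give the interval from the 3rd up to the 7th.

perfect fifth

Spelling the chord: F♯-A-C-E.
That puts A below E.
A up to E spans 5 letter names and 7 semitones — a perfect fifth.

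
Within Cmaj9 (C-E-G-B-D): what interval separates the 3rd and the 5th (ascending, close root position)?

3rd = E; 5th = G.
E up to G is 3 semitones, a half step narrower than a major third, so the interval is minor.

minor third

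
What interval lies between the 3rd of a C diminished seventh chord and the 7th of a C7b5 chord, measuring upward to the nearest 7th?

perfect fifth

The 3rd of C diminished seventh is E♭; the 7th of C7b5 is B♭.
Counting 5 letters and 7 half steps from E♭ gives a perfect fifth.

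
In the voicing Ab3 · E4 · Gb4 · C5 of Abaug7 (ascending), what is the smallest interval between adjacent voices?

Adjacent intervals: Ab3→E4 = augmented fifth; E4→Gb4 = diminished third; Gb4→C5 = augmented fourth.
The smallest is E4 to Gb4, a diminished third (2 semitones).

d3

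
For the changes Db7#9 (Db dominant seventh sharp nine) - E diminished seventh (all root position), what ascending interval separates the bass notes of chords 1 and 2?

augmented second

The roots are Db and E.
2 letter names make it a second; at 3 semitones (a half step wider than major) the quality is augmented.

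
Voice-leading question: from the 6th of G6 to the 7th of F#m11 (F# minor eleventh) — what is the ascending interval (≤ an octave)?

G6 has E as its 6th, and F#m11 (F# minor eleventh) has E as its 7th.
E up to E spans 1 letter names and 0 semitones — a perfect unison.

perfect unison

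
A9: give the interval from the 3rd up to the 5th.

A9 (A dominant ninth) is spelled A-C♯-E-G-B.
3rd = C♯; 5th = E.
3 letter names make it a third; at 3 semitones (a half step narrower than major) the quality is minor.

m3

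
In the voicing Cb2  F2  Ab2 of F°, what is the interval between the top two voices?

Those voices are F2 and Ab2.
From F to Ab: 3 semitones over a third = minor.

minor third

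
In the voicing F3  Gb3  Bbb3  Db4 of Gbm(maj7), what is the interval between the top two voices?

Those voices are Bbb3 and Db4.
Bbb up to Db spans 3 letter names and 4 semitones — a major third.

major third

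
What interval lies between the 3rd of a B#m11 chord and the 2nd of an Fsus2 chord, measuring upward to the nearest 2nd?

diminished fourth

The 3rd of B#m11 is D#; the 2nd of Fsus2 is G.
4 letter names make it a fourth; at 4 semitones (a half step narrower than perfect) the quality is diminished.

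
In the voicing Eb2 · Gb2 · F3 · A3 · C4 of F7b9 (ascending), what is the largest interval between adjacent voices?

major seventh

Adjacent intervals: Eb2→Gb2 = minor third; Gb2→F3 = major seventh; F3→A3 = major third; A3→C4 = minor third.
The largest is Gb2 to F3, a major seventh (11 semitones).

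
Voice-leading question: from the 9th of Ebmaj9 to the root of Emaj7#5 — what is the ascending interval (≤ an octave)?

Ebmaj9 has F as its 9th, and Emaj7#5 has E as its root.
F up to E spans 7 letter names and 11 semitones — a major seventh.

M7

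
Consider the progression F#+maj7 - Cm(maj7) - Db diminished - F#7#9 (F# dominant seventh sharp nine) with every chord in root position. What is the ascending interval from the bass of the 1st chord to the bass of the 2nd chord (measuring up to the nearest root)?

The roots are F# and C.
5 letter names make it a fifth; at 6 semitones (a half step narrower than perfect) the quality is diminished.

diminished 5th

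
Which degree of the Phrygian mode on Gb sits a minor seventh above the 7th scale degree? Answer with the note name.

The scale is Gb Abb Bbb Cb Db Ebb Fb.
The 7th scale degree is Fb; a minor seventh above that is Ebb — scale degree 6.

Ebb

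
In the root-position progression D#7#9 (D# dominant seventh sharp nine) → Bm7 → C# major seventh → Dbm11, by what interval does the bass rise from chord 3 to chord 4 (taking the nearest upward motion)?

diminished 2nd

The roots are C# and Db.
C# up to Db is 0 semitones, a whole step narrower than a major second, so the interval is diminished.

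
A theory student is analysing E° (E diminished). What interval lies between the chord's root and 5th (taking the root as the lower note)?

E diminished is spelled E G Bb.
The root is E and the 5th is Bb.
From E to Bb: 6 semitones over a fifth = diminished.

diminished fifth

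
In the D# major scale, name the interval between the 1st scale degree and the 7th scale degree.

major seventh

D# major: D# E# F## G# A# B# C##.
The 1st scale degree is D# and the 7th degree is C##.
D# up to C## spans 7 letter names and 11 semitones — a major seventh.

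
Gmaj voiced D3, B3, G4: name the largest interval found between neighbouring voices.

Adjacent intervals: D3→B3 = major sixth; B3→G4 = minor sixth.
The largest is D3 to B3, a major sixth (9 semitones).

major sixth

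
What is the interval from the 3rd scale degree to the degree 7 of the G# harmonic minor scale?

The scale runs G# A# B C# D# E F##.
That puts B below F##.
From B to F##: 8 semitones over a fifth = augmented.

augmented fifth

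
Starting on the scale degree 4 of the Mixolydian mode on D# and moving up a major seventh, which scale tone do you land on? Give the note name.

The scale is D# E# F## G# A# B# C#.
The scale degree 4 is G#; a major seventh above that is F## — scale degree 3.

F##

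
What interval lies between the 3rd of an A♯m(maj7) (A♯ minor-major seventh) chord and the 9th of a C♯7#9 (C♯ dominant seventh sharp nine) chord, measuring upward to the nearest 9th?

augmented second

A♯m(maj7) (A♯ minor-major seventh) has C♯ as its 3rd, and C♯7#9 (C♯ dominant seventh sharp nine) has D𝄪 as its 9th.
C♯ up to D𝄪 is 3 semitones, a half step wider than a major second, so the interval is augmented.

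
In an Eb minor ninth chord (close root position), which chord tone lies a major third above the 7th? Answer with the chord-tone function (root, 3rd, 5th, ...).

The chord tones of Ebm9 are Eb–Gb–Bb–Db–F.
The 7th is Db. A major third above Db is F.
F is the chord's 9th.

9th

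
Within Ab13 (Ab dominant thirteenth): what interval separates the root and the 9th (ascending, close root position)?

major 9th

The chord tones of Ab13 (Ab dominant thirteenth) are Ab C Eb Gb Bb F.
The root is Ab and the 9th is Bb.
Ab up to Bb spans 9 letter names and 14 semitones — a major ninth.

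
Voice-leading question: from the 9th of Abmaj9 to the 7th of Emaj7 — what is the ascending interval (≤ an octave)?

augmented third

Abmaj9 has Bb as its 9th, and Emaj7 has D# as its 7th.
Bb up to D# is 5 semitones, a half step wider than a major third, so the interval is augmented.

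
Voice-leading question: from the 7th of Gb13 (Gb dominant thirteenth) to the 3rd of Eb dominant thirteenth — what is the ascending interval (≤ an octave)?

The 7th of Gb13 (Gb dominant thirteenth) is Fb; the 3rd of Eb dominant thirteenth is G.
2 letter names make it a second; at 3 semitones (a half step wider than major) the quality is augmented.

augmented second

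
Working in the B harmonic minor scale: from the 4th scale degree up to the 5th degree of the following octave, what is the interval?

B harmonic minor: B C# D E F# G A#.
So we need the interval from E up to F#.
Counting 9 letters and 14 half steps from E gives a major ninth.

major ninth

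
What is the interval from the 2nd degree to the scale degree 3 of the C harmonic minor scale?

C harmonic minor: C D E♭ F G A♭ B.
That puts D below E♭.
D up to E♭ is 1 semitone, a half step narrower than a major second, so the interval is minor.

m2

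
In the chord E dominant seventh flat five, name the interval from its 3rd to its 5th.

The chord tones of E dominant seventh flat five are E–G♯–B♭–D.
So we need the interval from G♯ up to B♭.
3 letter names make it a third; at 2 semitones (a whole step narrower than major) the quality is diminished.

diminished 3rd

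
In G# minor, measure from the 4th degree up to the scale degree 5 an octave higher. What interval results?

major ninth

The scale runs G# A# B C# D# E F#.
The 4th degree is C# and the 5th degree (up an octave) is D#.
C# up to D# spans 9 letter names and 14 semitones — a major ninth.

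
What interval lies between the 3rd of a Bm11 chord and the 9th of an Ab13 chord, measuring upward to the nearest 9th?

Bm11 has D as its 3rd, and Ab13 has Bb as its 9th.
From D to Bb: 8 semitones over a sixth = minor.

m6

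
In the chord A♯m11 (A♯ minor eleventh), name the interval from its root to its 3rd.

minor 3rd

Spelling the chord: A♯ C♯ E♯ G♯ B♯ D♯.
That puts A♯ below C♯.
A♯ up to C♯ is 3 semitones, a half step narrower than a major third, so the interval is minor.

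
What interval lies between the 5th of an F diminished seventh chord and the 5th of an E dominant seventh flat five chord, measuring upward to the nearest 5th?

major seventh

F diminished seventh has Cb as its 5th, and E dominant seventh flat five has Bb as its 5th.
Cb up to Bb spans 7 letter names and 11 semitones — a major seventh.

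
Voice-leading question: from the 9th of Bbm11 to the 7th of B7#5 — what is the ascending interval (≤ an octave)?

Bbm11 has C as its 9th, and B7#5 has A as its 7th.
Counting 6 letters and 9 half steps from C gives a major sixth.

major sixth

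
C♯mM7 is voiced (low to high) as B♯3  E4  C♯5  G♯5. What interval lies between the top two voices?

Those voices are C♯5 and G♯5.
Counting 5 letters and 7 half steps from C♯ gives a perfect fifth.

perfect 5th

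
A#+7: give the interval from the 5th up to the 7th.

A#7#5 is spelled A#, C##, E##, G#.
The 5th is E## and the 7th is G#.
From E## to G#: 2 semitones over a third = diminished.

diminished third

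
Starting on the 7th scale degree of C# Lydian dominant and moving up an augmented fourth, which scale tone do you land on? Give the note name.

E#

The scale is C# D# E# F## G# A# B.
The 7th scale degree is B; an augmented fourth above that is E# — scale degree 3.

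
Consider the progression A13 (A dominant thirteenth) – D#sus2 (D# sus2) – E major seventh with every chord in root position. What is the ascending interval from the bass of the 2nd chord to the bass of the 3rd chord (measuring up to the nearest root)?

m2

The roots are D# and E.
From D# to E: 1 semitone over a second = minor.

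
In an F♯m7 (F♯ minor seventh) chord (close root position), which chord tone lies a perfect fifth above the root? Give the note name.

C#

F♯min7 (F♯ minor seventh): F♯ A C♯ E.
The root is F♯. A perfect fifth above F♯ is C♯.
C♯ is the chord's 5th.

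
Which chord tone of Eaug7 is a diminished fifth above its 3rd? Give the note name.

D

Spelling the chord: E-G#-B#-D.
The 3rd is G#. A diminished fifth above G# is D.
D is the chord's 7th.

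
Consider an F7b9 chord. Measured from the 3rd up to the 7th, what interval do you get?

d5

Spelling the chord: F, A, C, E♭, G♭.
So we need the interval from A up to E♭.
From A to E♭: 6 semitones over a fifth = diminished.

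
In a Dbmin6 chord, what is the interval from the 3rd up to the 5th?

major 3rd

Dbmin6 is spelled Db–Fb–Ab–Bb.
That puts Fb below Ab.
Fb up to Ab spans 3 letter names and 4 semitones — a major third.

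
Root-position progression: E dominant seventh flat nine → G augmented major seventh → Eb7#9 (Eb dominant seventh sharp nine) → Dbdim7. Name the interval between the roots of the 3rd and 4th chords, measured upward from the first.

The roots are Eb and Db.
From Eb to Db: 10 semitones over a seventh = minor.

minor seventh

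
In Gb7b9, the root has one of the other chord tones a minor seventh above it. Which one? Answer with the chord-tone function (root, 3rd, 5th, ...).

7th

Spelling the chord: Gb–Bb–Db–Fb–Abb.
The root is Gb. A minor seventh above Gb is Fb.
Fb is the chord's 7th.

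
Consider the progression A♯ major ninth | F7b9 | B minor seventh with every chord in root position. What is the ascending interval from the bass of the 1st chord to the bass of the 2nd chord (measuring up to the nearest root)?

d6

The roots are A♯ and F.
From A♯ to F: 7 semitones over a sixth = diminished.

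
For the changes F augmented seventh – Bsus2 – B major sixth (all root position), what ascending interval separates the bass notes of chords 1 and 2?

augmented fourth

The roots are F and B.
4 letter names make it a fourth; at 6 semitones (a half step wider than perfect) the quality is augmented.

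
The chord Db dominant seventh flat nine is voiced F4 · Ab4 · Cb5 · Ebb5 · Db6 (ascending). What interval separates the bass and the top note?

minor 13th

The outer voices are F4 and Db6.
From F to Db: 20 semitones over a thirteenth = minor.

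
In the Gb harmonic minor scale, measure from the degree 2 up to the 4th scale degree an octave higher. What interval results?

minor tenth

Spelling the Gb harmonic minor scale: Gb Ab Bbb Cb Db Ebb F.
Degree 2 = Ab; 4th scale degree (up an octave) = Cb.
From Ab to Cb: 15 semitones over a tenth = minor.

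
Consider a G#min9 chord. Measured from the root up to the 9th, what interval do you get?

Spelling the chord: G#–B–D#–F#–A#.
So we need the interval from G# up to A#.
G# up to A# spans 9 letter names and 14 semitones — a major ninth.

major 9th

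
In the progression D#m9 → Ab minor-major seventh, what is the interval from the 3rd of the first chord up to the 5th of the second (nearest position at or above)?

diminished 7th

D#m9 has F# as its 3rd, and Ab minor-major seventh has Eb as its 5th.
F# up to Eb is 9 semitones, a whole step narrower than a major seventh, so the interval is diminished.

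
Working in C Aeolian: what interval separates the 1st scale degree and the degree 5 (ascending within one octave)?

perfect fifth

C natural minor: C D Eb F G Ab Bb.
The 1st scale degree is C and the 5th scale degree is G.
C up to G spans 5 letter names and 7 semitones — a perfect fifth.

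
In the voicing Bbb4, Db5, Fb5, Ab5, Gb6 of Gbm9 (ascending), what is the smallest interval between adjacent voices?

minor third

Adjacent intervals: Bbb4→Db5 = major third; Db5→Fb5 = minor third; Fb5→Ab5 = major third; Ab5→Gb6 = minor seventh.
The smallest is Db5 to Fb5, a minor third (3 semitones).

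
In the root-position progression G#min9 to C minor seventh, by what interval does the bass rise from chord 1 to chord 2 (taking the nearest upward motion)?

diminished 4th

The roots are G# and C.
G# up to C is 4 semitones, a half step narrower than a perfect fourth, so the interval is diminished.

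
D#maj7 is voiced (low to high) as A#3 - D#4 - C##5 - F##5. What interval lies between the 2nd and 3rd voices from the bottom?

Those voices are D#4 and C##5.
Counting 7 letters and 11 half steps from D# gives a major seventh.

major 7th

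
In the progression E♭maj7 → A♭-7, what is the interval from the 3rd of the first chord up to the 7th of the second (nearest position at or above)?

The 3rd of E♭maj7 is G; the 7th of A♭-7 is G♭.
G up to G♭ is 11 semitones, a half step narrower than a perfect octave, so the interval is diminished.

diminished octave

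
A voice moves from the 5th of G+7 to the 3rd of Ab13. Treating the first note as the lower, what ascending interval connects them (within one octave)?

diminished 7th

G+7 has D# as its 5th, and Ab13 has C as its 3rd.
From D# to C: 9 semitones over a seventh = diminished.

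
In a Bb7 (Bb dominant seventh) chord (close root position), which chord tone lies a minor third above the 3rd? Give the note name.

F

Bb7 (Bb dominant seventh) is spelled Bb D F Ab.
The 3rd is D. A minor third above D is F.
F is the chord's 5th.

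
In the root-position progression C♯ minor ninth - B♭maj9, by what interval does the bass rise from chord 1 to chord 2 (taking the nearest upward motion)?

The roots are C♯ and B♭.
7 letter names make it a seventh; at 9 semitones (a whole step narrower than major) the quality is diminished.

diminished seventh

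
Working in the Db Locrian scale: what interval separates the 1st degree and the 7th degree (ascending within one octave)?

minor 7th

The scale runs Db Ebb Fb Gb Abb Bbb Cb.
The 1st degree is Db and the 7th scale degree is Cb.
From Db to Cb: 10 semitones over a seventh = minor.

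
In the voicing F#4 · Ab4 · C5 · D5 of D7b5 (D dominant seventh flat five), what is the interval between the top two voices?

major 2nd

Those voices are C5 and D5.
Counting 2 letters and 2 half steps from C gives a major second.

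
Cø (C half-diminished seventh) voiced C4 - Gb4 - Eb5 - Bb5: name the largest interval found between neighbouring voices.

M6

Adjacent intervals: C4→Gb4 = diminished fifth; Gb4→Eb5 = major sixth; Eb5→Bb5 = perfect fifth.
The largest is Gb4 to Eb5, a major sixth (9 semitones).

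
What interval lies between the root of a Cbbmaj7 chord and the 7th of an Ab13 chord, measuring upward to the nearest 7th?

Cbbmaj7 has Cbb as its root, and Ab13 has Gb as its 7th.
From Cbb to Gb: 8 semitones over a fifth = augmented.

augmented fifth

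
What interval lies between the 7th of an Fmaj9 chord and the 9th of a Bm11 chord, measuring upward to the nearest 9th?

The 7th of Fmaj9 is E; the 9th of Bm11 is C#.
Counting 6 letters and 9 half steps from E gives a major sixth.

major sixth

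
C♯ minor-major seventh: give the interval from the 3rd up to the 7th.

augmented 5th

Spelling the chord: C♯ E G♯ B♯.
The 3rd is E and the 7th is B♯.
E up to B♯ is 8 semitones, a half step wider than a perfect fifth, so the interval is augmented.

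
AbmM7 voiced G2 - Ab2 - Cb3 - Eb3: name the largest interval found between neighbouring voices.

Adjacent intervals: G2→Ab2 = minor second; Ab2→Cb3 = minor third; Cb3→Eb3 = major third.
The largest is Cb3 to Eb3, a major third (4 semitones).

major third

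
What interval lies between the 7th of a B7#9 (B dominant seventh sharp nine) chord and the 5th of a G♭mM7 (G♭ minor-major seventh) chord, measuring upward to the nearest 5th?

diminished fourth

B7#9 (B dominant seventh sharp nine) has A as its 7th, and G♭mM7 (G♭ minor-major seventh) has D♭ as its 5th.
A up to D♭ is 4 semitones, a half step narrower than a perfect fourth, so the interval is diminished.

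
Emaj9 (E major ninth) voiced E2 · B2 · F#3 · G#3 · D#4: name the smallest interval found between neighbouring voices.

Adjacent intervals: E2→B2 = perfect fifth; B2→F#3 = perfect fifth; F#3→G#3 = major second; G#3→D#4 = perfect fifth.
The smallest is F#3 to G#3, a major second (2 semitones).

major 2nd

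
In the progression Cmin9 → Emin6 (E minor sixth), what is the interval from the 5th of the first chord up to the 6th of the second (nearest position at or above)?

augmented 4th

The 5th of Cmin9 is G; the 6th of Emin6 (E minor sixth) is C#.
G up to C# is 6 semitones, a half step wider than a perfect fourth, so the interval is augmented.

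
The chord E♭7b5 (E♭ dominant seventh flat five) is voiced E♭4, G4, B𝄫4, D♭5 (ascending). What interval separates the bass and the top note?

minor seventh

The outer voices are E♭4 and D♭5.
7 letter names make it a seventh; at 10 semitones (a half step narrower than major) the quality is minor.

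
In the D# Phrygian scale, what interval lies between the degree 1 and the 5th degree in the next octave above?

Spelling the D# Phrygian scale: D# E F# G# A# B C#.
So we need the interval from D# up to A#.
D# up to A# spans 12 letter names and 19 semitones — a perfect twelfth.

perfect twelfth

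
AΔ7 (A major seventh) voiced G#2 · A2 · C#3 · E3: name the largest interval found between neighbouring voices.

Adjacent intervals: G#2→A2 = minor second; A2→C#3 = major third; C#3→E3 = minor third.
The largest is A2 to C#3, a major third (4 semitones).

major 3rd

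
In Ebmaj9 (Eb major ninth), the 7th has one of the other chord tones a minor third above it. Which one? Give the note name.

F

Ebmaj9 is spelled Eb, G, Bb, D, F.
The 7th is D. A minor third above D is F.
F is the chord's 9th.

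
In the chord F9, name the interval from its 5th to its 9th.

F dominant ninth is spelled F A C Eb G.
So we need the interval from C up to G.
C up to G spans 5 letter names and 7 semitones — a perfect fifth.

perfect fifth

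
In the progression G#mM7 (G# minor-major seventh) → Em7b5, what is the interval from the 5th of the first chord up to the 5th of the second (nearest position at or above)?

diminished sixth

The 5th of G#mM7 (G# minor-major seventh) is D#; the 5th of Em7b5 is Bb.
D# up to Bb is 7 semitones, a whole step narrower than a major sixth, so the interval is diminished.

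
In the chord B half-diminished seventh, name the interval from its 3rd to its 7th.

The chord tones of Bm7b5 (B half-diminished seventh) are B-D-F-A.
3rd = D; 7th = A.
D up to A spans 5 letter names and 7 semitones — a perfect fifth.

perfect 5th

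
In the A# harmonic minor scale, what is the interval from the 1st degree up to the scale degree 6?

m6

The scale runs A# B# C# D# E# F# G##.
1st degree = A#; 6th degree = F#.
A# up to F# is 8 semitones, a half step narrower than a major sixth, so the interval is minor.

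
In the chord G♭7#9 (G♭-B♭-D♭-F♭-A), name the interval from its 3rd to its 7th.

diminished fifth

So we need the interval from B♭ up to F♭.
From B♭ to F♭: 6 semitones over a fifth = diminished.
That tritone between 3rd and 7th is what gives the dominant seventh its pull toward resolution.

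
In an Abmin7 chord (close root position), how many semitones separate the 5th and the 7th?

3

Abm7 (Ab minor seventh) is spelled Ab Cb Eb Gb.
Eb to Gb is a minor third: 3 semitones.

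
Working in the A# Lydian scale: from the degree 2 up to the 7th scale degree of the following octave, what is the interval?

The scale runs A# B# C## D## E# F## G##.
Degree 2 = B#; degree 7 (up an octave) = G##.
Counting 13 letters and 21 half steps from B# gives a major thirteenth.

M13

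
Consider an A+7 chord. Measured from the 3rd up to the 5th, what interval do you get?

Aaug7 (A augmented seventh): A, C♯, E♯, G.
The 3rd is C♯ and the 5th is E♯.
From C♯ to E♯ is 4 semitones, exactly the major third.

M3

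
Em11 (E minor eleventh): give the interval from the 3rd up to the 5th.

major third

Em11 (E minor eleventh): E G B D F# A.
So we need the interval from G up to B.
From G to B is 4 semitones, exactly the major third.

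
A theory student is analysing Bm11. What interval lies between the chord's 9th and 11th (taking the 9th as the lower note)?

Bm11: B-D-F♯-A-C♯-E.
The 9th is C♯ and the 11th is E.
From C♯ to E: 3 semitones over a third = minor.

minor third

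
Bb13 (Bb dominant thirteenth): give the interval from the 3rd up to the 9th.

Spelling the chord: Bb, D, F, Ab, C, G.
The 3rd is D and the 9th is C.
From D to C: 10 semitones over a seventh = minor.

minor 7th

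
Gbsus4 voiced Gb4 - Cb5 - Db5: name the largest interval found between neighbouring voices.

Adjacent intervals: Gb4→Cb5 = perfect fourth; Cb5→Db5 = major second.
The largest is Gb4 to Cb5, a perfect fourth (5 semitones).

P4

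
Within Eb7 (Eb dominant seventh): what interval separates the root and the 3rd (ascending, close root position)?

major 3rd

Eb dominant seventh: Eb, G, Bb, Db.
The root is Eb and the 3rd is G.
Eb up to G spans 3 letter names and 4 semitones — a major third.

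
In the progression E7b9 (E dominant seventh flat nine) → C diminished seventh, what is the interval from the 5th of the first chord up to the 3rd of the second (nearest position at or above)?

d4

E7b9 (E dominant seventh flat nine) has B as its 5th, and C diminished seventh has E♭ as its 3rd.
B up to E♭ is 4 semitones, a half step narrower than a perfect fourth, so the interval is diminished.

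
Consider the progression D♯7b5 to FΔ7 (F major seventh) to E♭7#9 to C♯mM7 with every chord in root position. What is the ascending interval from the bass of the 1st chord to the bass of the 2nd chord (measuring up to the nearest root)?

The roots are D♯ and F.
3 letter names make it a third; at 2 semitones (a whole step narrower than major) the quality is diminished.

diminished 3rd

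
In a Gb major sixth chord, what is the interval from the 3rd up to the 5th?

minor 3rd

The chord tones of Gb6 (Gb major sixth) are Gb-Bb-Db-Eb.
The 3rd is Bb and the 5th is Db.
From Bb to Db: 3 semitones over a third = minor.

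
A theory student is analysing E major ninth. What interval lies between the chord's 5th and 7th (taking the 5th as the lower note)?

major third

E major ninth is spelled E–G#–B–D#–F#.
So we need the interval from B up to D#.
Counting 3 letters and 4 half steps from B gives a major third.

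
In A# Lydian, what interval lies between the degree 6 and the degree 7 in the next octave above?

major ninth

A# lydian: A# B# C## D## E# F## G##.
The degree 6 is F## and the degree 7 (up an octave) is G##.
F## up to G## spans 9 letter names and 14 semitones — a major ninth.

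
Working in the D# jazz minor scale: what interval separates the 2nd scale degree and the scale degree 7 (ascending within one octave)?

Spelling the D# jazz minor scale: D# E# F# G# A# B# C##.
2nd scale degree = E#; 7th degree = C##.
E# up to C## spans 6 letter names and 9 semitones — a major sixth.

major sixth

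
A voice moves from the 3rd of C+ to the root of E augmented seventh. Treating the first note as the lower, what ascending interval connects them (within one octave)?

perfect 1st

C+ has E as its 3rd, and E augmented seventh has E as its root.
From E to E is 0 semitones, exactly the perfect unison.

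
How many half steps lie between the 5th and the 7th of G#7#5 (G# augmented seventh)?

2

G#7#5 is spelled G#, B#, D##, F#.
D## to F# is a diminished third: 2 semitones.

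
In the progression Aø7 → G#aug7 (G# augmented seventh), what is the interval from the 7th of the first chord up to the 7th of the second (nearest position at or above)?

major 7th

The 7th of Aø7 is G; the 7th of G#aug7 (G# augmented seventh) is F#.
G up to F# spans 7 letter names and 11 semitones — a major seventh.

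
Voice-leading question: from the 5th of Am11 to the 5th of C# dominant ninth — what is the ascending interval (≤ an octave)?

Am11 has E as its 5th, and C# dominant ninth has G# as its 5th.
E up to G# spans 3 letter names and 4 semitones — a major third.

M3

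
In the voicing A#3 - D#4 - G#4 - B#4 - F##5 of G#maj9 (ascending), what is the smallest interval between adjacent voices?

Adjacent intervals: A#3→D#4 = perfect fourth; D#4→G#4 = perfect fourth; G#4→B#4 = major third; B#4→F##5 = perfect fifth.
The smallest is G#4 to B#4, a major third (4 semitones).

major third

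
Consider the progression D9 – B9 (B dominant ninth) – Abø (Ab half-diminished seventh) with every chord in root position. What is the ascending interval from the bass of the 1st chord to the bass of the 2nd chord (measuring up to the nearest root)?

M6

The roots are D and B.
D up to B spans 6 letter names and 9 semitones — a major sixth.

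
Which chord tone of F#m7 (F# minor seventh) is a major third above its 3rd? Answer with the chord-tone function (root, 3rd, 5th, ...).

5th

F# minor seventh: F#–A–C#–E.
The 3rd is A. A major third above A is C#.
C# is the chord's 5th.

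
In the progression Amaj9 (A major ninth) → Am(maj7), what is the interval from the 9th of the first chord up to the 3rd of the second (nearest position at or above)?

m2

Amaj9 (A major ninth) has B as its 9th, and Am(maj7) has C as its 3rd.
B up to C is 1 semitone, a half step narrower than a major second, so the interval is minor.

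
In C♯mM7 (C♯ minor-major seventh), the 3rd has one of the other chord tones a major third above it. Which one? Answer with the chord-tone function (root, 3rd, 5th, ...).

C♯m(maj7) is spelled C♯, E, G♯, B♯.
The 3rd is E. A major third above E is G♯.
G♯ is the chord's 5th.

5th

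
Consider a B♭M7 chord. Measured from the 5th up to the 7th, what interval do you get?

major third

B♭maj7: B♭, D, F, A.
That puts F below A.
Counting 3 letters and 4 half steps from F gives a major third.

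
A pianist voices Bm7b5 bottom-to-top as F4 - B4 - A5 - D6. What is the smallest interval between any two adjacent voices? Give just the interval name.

perfect fourth

Adjacent intervals: F4→B4 = augmented fourth; B4→A5 = minor seventh; A5→D6 = perfect fourth.
The smallest is A5 to D6, a perfect fourth (5 semitones).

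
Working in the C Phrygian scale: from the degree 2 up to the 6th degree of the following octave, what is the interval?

The scale runs C Db Eb F G Ab Bb.
The degree 2 is Db and the 6th degree (up an octave) is Ab.
Db up to Ab spans 12 letter names and 19 semitones — a perfect twelfth.

P12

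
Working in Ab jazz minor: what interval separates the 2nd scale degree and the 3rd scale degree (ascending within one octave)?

minor 2nd

Spelling Ab jazz minor: Ab Bb Cb Db Eb F G.
So we need the interval from Bb up to Cb.
2 letter names make it a second; at 1 semitone (a half step narrower than major) the quality is minor.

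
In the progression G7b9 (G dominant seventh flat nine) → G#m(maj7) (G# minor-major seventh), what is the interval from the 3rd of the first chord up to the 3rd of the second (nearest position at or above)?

G7b9 (G dominant seventh flat nine) has B as its 3rd, and G#m(maj7) (G# minor-major seventh) has B as its 3rd.
Counting 1 letters and 0 half steps from B gives a perfect unison.

perfect unison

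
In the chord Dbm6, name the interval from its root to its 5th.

Spelling the chord: Db-Fb-Ab-Bb.
So we need the interval from Db up to Ab.
Counting 5 letters and 7 half steps from Db gives a perfect fifth.

perfect fifth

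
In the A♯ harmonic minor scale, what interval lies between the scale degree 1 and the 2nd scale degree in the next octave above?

Spelling the A♯ harmonic minor scale: A♯ B♯ C♯ D♯ E♯ F♯ G𝄪.
The scale degree 1 is A♯ and the 2nd degree (up an octave) is B♯.
A♯ up to B♯ spans 9 letter names and 14 semitones — a major ninth.

major ninth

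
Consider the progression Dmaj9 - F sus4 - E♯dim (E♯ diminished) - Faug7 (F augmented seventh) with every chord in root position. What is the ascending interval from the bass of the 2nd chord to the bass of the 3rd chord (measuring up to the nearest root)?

augmented 7th

The roots are F and E♯.
From F to E♯: 12 semitones over a seventh = augmented.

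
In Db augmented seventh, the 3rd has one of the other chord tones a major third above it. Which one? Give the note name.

Db augmented seventh is spelled Db F A Cb.
The 3rd is F. A major third above F is A.
A is the chord's 5th.

A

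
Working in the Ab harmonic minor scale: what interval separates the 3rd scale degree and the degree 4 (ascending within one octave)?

Ab harmonic minor: Ab Bb Cb Db Eb Fb G.
3rd scale degree = Cb; degree 4 = Db.
Counting 2 letters and 2 half steps from Cb gives a major second.

major second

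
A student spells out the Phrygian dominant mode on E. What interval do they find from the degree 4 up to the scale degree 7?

perfect fourth

The scale runs E F G# A B C D.
That puts A below D.
Counting 4 letters and 5 half steps from A gives a perfect fourth.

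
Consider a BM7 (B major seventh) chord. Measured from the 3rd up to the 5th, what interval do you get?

minor 3rd

Spelling the chord: B-D#-F#-A#.
So we need the interval from D# up to F#.
D# up to F# is 3 semitones, a half step narrower than a major third, so the interval is minor.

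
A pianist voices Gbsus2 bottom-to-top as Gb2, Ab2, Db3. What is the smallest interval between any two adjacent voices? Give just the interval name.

major 2nd

Adjacent intervals: Gb2→Ab2 = major second; Ab2→Db3 = perfect fourth.
The smallest is Gb2 to Ab2, a major second (2 semitones).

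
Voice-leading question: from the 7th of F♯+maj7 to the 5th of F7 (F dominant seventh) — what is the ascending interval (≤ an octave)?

The 7th of F♯+maj7 is E♯; the 5th of F7 (F dominant seventh) is C.
E♯ up to C is 7 semitones, a whole step narrower than a major sixth, so the interval is diminished.

d6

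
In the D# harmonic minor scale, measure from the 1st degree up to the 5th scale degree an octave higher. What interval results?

Spelling the D# harmonic minor scale: D# E# F# G# A# B C##.
That puts D# below A#.
D# up to A# spans 12 letter names and 19 semitones — a perfect twelfth.

perfect twelfth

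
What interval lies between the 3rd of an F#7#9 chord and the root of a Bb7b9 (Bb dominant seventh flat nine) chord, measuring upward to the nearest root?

diminished second

The 3rd of F#7#9 is A#; the root of Bb7b9 (Bb dominant seventh flat nine) is Bb.
2 letter names make it a second; at 0 semitones (a whole step narrower than major) the quality is diminished.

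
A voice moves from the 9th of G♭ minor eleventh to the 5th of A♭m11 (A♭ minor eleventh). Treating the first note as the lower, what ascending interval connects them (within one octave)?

G♭ minor eleventh has A♭ as its 9th, and A♭m11 (A♭ minor eleventh) has E♭ as its 5th.
Counting 5 letters and 7 half steps from A♭ gives a perfect fifth.

perfect fifth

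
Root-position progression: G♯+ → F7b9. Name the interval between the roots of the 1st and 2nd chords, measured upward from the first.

diminished seventh

The roots are G♯ and F.
G♯ up to F is 9 semitones, a whole step narrower than a major seventh, so the interval is diminished.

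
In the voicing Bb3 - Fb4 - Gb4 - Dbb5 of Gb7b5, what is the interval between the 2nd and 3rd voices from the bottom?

major second

Those voices are Fb4 and Gb4.
Fb up to Gb spans 2 letter names and 2 semitones — a major second.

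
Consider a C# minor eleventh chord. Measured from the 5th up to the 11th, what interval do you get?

C# minor eleventh: C#–E–G#–B–D#–F#.
The 5th is G# and the 11th is F#.
G# up to F# is 10 semitones, a half step narrower than a major seventh, so the interval is minor.

minor seventh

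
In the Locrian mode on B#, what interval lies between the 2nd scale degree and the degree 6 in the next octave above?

The scale runs B# C# D# E# F# G# A#.
So we need the interval from C# up to G#.
Counting 12 letters and 19 half steps from C# gives a perfect twelfth.

P12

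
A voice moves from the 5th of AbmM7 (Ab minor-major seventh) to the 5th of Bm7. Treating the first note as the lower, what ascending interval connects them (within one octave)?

augmented second

AbmM7 (Ab minor-major seventh) has Eb as its 5th, and Bm7 has F# as its 5th.
2 letter names make it a second; at 3 semitones (a half step wider than major) the quality is augmented.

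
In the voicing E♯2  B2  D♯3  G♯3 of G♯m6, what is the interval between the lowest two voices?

Those voices are E♯2 and B2.
5 letter names make it a fifth; at 6 semitones (a half step narrower than perfect) the quality is diminished.

diminished 5th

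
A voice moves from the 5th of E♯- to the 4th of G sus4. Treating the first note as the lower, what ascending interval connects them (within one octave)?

diminished second

The 5th of E♯- is B♯; the 4th of G sus4 is C.
From B♯ to C: 0 semitones over a second = diminished.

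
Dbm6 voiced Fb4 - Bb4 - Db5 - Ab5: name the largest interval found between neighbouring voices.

Adjacent intervals: Fb4→Bb4 = augmented fourth; Bb4→Db5 = minor third; Db5→Ab5 = perfect fifth.
The largest is Db5 to Ab5, a perfect fifth (7 semitones).

P5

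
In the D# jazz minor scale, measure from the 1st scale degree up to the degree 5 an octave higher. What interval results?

D# melodic minor: D# E# F# G# A# B# C##.
The 1st scale degree is D# and the 5th degree (up an octave) is A#.
From D# to A# is 19 semitones, exactly the perfect twelfth.

perfect twelfth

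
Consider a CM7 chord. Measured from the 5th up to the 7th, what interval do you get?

major third

CΔ7 (C major seventh) is spelled C-E-G-B.
That puts G below B.
G up to B spans 3 letter names and 4 semitones — a major third.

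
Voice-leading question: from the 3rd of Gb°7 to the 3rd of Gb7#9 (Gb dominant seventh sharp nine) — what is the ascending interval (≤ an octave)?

The 3rd of Gb°7 is Bbb; the 3rd of Gb7#9 (Gb dominant seventh sharp nine) is Bb.
Bbb up to Bb is 1 semitone, a half step wider than a perfect unison, so the interval is augmented.

augmented unison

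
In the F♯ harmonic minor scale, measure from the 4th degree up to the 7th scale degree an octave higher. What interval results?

F♯ harmonic minor: F♯ G♯ A B C♯ D E♯.
So we need the interval from B up to E♯.
B up to E♯ is 18 semitones, a half step wider than a perfect eleventh, so the interval is augmented.

augmented eleventh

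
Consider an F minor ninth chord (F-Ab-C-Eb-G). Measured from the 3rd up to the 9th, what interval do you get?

M7

3rd = Ab; 9th = G.
Counting 7 letters and 11 half steps from Ab gives a major seventh.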